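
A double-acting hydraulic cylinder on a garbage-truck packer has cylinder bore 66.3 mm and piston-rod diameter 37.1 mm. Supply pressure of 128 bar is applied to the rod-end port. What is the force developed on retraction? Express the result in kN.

Rod-side annular area A_ann = π/4 × (66.3² − 37.1²) = 2371 mm^2
On retraction the pressure acts on the annular area (bore minus rod).
F = P × A_ann

F ≈ 30.4 kN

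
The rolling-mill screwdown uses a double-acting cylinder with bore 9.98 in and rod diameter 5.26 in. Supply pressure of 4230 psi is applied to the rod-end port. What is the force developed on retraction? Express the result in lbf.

Rod-side annular area A_ann = π/4 × (9.98² − 5.26²) = 56.50 in^2
On retraction the pressure acts on the annular area (bore minus rod).
F = P × A_ann

F ≈ 2.39e5 lbf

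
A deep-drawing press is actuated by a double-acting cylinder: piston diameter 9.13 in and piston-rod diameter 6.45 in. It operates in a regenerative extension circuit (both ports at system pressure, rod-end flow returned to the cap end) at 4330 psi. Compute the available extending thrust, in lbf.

With equal pressure on both faces, forces on the annular region cancel; the net push is pressure × rod cross-section.
Rod cross-section A_rod = π/4 × (6.45 in)² = 32.67 in^2
F = P × A_rod

F ≈ 1.41e5 lbf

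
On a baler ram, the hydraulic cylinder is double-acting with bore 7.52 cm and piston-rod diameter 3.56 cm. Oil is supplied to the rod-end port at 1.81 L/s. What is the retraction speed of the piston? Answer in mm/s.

Rod-side annular area A_ann = π/4 × (7.52² − 3.56²) = 34.46 cm^2
Flow into the rod-end port fills the annular volume.
v = Q / A

v ≈ 525 mm/s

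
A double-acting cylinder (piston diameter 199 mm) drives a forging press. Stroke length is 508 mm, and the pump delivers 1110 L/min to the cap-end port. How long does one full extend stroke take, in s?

t ≈ 0.854 s

Cap-side area A_cap = π/4 × (199 mm)² = 31100 mm^2
Swept volume V = A × L; t = V / Q = A·L / Q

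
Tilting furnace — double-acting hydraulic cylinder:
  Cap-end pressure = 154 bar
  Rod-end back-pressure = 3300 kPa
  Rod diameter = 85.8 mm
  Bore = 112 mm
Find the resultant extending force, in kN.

F ≈ 138 kN

Cap-side area A_cap = π/4 × (112 mm)² = 9852 mm^2
Rod-side annular area A_ann = π/4 × (112² − 85.8²) = 4070 mm^2
Net thrust = P_cap·A_cap − P_rod·A_ann = 151.7 kN − 13.43 kN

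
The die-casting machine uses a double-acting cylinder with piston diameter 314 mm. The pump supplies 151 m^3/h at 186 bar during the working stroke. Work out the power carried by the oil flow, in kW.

Hydraulic power = P × Q

W ≈ 780 kW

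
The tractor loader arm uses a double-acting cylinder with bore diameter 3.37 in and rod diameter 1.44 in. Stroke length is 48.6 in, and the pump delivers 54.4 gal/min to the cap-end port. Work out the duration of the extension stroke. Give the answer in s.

t ≈ 2.07 s

Cap-side area A_cap = π/4 × (3.37 in)² = 8.920 in^2
Swept volume V = A × L; t = V / Q = A·L / Q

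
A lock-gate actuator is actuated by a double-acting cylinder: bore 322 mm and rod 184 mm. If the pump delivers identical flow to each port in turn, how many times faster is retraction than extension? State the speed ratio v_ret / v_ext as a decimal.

Cap-side area A_cap = π/4 × (322 mm)² = 81430 mm^2
Rod-side annular area A_ann = π/4 × (322² − 184²) = 54840 mm^2
For equal Q, v ∝ 1/A, so v_ret/v_ext = A_cap/A_ann.

v_ret/v_ext ≈ 1.48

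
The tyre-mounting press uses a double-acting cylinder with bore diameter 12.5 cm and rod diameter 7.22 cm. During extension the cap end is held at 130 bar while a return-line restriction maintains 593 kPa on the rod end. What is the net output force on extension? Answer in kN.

Cap-side area A_cap = π/4 × (12.5 cm)² = 122.7 cm^2
Rod-side annular area A_ann = π/4 × (12.5² − 7.22²) = 81.78 cm^2
Net thrust = P_cap·A_cap − P_rod·A_ann = 159.5 kN − 4.849 kN

F ≈ 155 kN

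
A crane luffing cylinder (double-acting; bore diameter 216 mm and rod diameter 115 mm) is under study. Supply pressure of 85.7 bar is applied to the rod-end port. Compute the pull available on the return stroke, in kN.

Rod-side annular area A_ann = π/4 × (216² − 115²) = 26260 mm^2
On retraction the pressure acts on the annular area (bore minus rod).
F = P × A_ann

F ≈ 225 kN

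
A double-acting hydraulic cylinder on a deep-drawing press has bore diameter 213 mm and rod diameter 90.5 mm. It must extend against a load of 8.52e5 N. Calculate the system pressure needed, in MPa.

P ≈ 23.9 MPa

Cap-side area A_cap = π/4 × (213 mm)² = 35630 mm^2
P = F / A = 8.52e5 N / A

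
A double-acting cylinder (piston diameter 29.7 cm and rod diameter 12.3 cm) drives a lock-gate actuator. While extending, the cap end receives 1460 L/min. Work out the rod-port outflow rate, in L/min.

Q_out ≈ 1210 L/min

Cap-side area A_cap = π/4 × (29.7 cm)² = 692.8 cm^2
Rod-side annular area A_ann = π/4 × (29.7² − 12.3²) = 574.0 cm^2
Piston speed v = Q_in/A_cap; rod-end outflow Q_out = v × A_ann = Q_in × A_ann/A_cap.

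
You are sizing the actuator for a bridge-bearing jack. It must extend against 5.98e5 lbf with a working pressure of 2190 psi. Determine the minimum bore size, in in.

Extension force acts on the full piston face: F = P × (π/4)D².
D = √(4F / (πP)) = √(4 × 5.98e5 lbf / (π × 2190 psi))

D ≈ 18.6 in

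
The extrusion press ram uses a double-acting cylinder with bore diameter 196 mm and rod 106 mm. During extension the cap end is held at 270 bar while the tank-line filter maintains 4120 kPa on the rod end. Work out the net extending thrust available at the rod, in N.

F ≈ 7.27e5 N

Cap-side area A_cap = π/4 × (196 mm)² = 30170 mm^2
Rod-side annular area A_ann = π/4 × (196² − 106²) = 21350 mm^2
Net thrust = P_cap·A_cap − P_rod·A_ann = 8.146e5 N − 87950 N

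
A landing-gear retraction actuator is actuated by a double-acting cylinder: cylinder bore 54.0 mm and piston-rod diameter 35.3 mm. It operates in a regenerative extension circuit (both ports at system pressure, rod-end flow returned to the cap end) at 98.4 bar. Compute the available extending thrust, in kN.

F ≈ 9.63 kN

With equal pressure on both faces, forces on the annular region cancel; the net push is pressure × rod cross-section.
Rod cross-section A_rod = π/4 × (35.3 mm)² = 978.7 mm^2
F = P × A_rod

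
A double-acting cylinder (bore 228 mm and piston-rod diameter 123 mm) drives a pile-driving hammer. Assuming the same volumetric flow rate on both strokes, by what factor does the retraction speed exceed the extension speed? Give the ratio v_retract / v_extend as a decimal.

Cap-side area A_cap = π/4 × (228 mm)² = 40830 mm^2
Rod-side annular area A_ann = π/4 × (228² − 123²) = 28950 mm^2
For equal Q, v ∝ 1/A, so v_ret/v_ext = A_cap/A_ann.

v_ret/v_ext ≈ 1.41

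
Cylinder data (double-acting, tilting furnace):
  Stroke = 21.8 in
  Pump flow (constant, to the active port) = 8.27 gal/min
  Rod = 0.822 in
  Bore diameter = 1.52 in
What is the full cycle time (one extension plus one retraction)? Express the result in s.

Cap-side area A_cap = π/4 × (1.52 in)² = 1.815 in^2
Rod-side annular area A_ann = π/4 × (1.52² − 0.822²) = 1.284 in^2
t_ext = A_cap·L/Q = 1.242 s
t_ret = A_ann·L/Q = 0.8791 s
t_cycle = t_ext + t_ret

t ≈ 2.12 s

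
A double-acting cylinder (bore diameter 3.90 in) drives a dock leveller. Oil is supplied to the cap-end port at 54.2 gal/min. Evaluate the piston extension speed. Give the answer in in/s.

v ≈ 17.5 in/s

Cap-side area A_cap = π/4 × (3.90 in)² = 11.95 in^2
v = Q / A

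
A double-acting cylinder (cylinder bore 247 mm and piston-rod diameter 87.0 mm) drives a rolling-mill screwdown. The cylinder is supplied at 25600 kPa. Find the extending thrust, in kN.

Cap-side area A_cap = π/4 × (247 mm)² = 47920 mm^2
F = P × A_cap = 25600 kPa × A_cap

F ≈ 1230 kN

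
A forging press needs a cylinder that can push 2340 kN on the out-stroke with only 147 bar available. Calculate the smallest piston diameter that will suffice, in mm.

D ≈ 450 mm

Extension force acts on the full piston face: F = P × (π/4)D².
D = √(4F / (πP)) = √(4 × 2340 kN / (π × 147 bar))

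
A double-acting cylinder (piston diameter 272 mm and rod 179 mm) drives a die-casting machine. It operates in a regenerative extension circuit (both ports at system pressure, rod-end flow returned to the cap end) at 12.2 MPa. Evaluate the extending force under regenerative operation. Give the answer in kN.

With equal pressure on both faces, forces on the annular region cancel; the net push is pressure × rod cross-section.
Rod cross-section A_rod = π/4 × (179 mm)² = 25160 mm^2
F = P × A_rod

F ≈ 307 kN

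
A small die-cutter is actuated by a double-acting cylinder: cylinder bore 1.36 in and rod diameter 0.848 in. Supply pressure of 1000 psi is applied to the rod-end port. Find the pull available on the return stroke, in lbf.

F ≈ 888 lbf

Rod-side annular area A_ann = π/4 × (1.36² − 0.848²) = 0.8879 in^2
On retraction the pressure acts on the annular area (bore minus rod).
F = P × A_ann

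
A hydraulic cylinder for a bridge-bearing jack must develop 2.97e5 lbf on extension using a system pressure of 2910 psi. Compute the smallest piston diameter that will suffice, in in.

D ≈ 11.4 in

Extension force acts on the full piston face: F = P × (π/4)D².
D = √(4F / (πP)) = √(4 × 2.97e5 lbf / (π × 2910 psi))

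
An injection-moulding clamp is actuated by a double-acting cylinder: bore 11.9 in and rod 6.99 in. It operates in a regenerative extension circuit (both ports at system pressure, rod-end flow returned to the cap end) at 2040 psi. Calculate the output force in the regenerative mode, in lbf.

With equal pressure on both faces, forces on the annular region cancel; the net push is pressure × rod cross-section.
Rod cross-section A_rod = π/4 × (6.99 in)² = 38.37 in^2
F = P × A_rod

F ≈ 78300 lbf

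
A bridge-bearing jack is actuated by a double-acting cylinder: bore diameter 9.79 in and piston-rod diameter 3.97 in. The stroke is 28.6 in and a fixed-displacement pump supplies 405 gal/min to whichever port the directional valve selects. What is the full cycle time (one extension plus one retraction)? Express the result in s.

Cap-side area A_cap = π/4 × (9.79 in)² = 75.28 in^2
Rod-side annular area A_ann = π/4 × (9.79² − 3.97²) = 62.90 in^2
t_ext = A_cap·L/Q = 1.381 s
t_ret = A_ann·L/Q = 1.154 s
t_cycle = t_ext + t_ret

t ≈ 2.53 s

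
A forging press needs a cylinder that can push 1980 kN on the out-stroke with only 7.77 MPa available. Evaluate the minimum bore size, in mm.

Extension force acts on the full piston face: F = P × (π/4)D².
D = √(4F / (πP)) = √(4 × 1980 kN / (π × 7.77 MPa))

D ≈ 570 mm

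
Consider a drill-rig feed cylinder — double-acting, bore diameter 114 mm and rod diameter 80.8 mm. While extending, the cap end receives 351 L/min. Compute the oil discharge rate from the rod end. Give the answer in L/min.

Q_out ≈ 175 L/min

Cap-side area A_cap = π/4 × (114 mm)² = 10210 mm^2
Rod-side annular area A_ann = π/4 × (114² − 80.8²) = 5079 mm^2
Piston speed v = Q_in/A_cap; rod-end outflow Q_out = v × A_ann = Q_in × A_ann/A_cap.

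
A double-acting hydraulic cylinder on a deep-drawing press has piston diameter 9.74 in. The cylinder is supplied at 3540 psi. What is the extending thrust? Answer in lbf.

F ≈ 2.64e5 lbf

Cap-side area A_cap = π/4 × (9.74 in)² = 74.51 in^2
F = P × A_cap = 3540 psi × A_cap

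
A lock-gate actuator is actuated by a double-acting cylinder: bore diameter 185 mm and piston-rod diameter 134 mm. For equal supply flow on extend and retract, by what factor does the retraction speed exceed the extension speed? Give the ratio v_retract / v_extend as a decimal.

v_ret/v_ext ≈ 2.10

Cap-side area A_cap = π/4 × (185 mm)² = 26880 mm^2
Rod-side annular area A_ann = π/4 × (185² − 134²) = 12780 mm^2
For equal Q, v ∝ 1/A, so v_ret/v_ext = A_cap/A_ann.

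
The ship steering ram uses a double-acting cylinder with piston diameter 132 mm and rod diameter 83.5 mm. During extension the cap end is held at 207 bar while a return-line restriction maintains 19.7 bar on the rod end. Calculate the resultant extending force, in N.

F ≈ 2.67e5 N

Cap-side area A_cap = π/4 × (132 mm)² = 13680 mm^2
Rod-side annular area A_ann = π/4 × (132² − 83.5²) = 8209 mm^2
Net thrust = P_cap·A_cap − P_rod·A_ann = 2.833e5 N − 16170 N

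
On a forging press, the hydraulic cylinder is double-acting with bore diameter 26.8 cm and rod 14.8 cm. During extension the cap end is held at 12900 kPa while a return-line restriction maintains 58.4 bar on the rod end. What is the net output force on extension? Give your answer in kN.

F ≈ 499 kN

Cap-side area A_cap = π/4 × (26.8 cm)² = 564.1 cm^2
Rod-side annular area A_ann = π/4 × (26.8² − 14.8²) = 392.1 cm^2
Net thrust = P_cap·A_cap − P_rod·A_ann = 727.7 kN − 229.0 kN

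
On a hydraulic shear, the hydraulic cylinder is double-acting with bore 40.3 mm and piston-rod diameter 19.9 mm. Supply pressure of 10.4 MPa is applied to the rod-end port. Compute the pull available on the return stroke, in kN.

F ≈ 10.0 kN

Rod-side annular area A_ann = π/4 × (40.3² − 19.9²) = 964.5 mm^2
On retraction the pressure acts on the annular area (bore minus rod).
F = P × A_ann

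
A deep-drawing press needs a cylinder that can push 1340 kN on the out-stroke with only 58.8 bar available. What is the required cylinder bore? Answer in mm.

D ≈ 539 mm

Extension force acts on the full piston face: F = P × (π/4)D².
D = √(4F / (πP)) = √(4 × 1340 kN / (π × 58.8 bar))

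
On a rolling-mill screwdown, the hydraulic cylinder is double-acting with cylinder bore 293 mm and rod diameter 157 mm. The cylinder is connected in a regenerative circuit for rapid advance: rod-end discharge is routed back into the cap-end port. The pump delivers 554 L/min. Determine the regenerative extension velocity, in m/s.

v ≈ 0.477 m/s

In regeneration the rod-end outflow joins the pump flow into the cap end, so the net volume the pump must supply per unit advance equals the rod cross-section area.
Rod cross-section A_rod = π/4 × (157 mm)² = 19360 mm^2
v = Q_pump / A_rod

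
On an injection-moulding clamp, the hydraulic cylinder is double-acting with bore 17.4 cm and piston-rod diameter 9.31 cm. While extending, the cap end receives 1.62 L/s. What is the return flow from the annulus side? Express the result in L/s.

Q_out ≈ 1.16 L/s

Cap-side area A_cap = π/4 × (17.4 cm)² = 237.8 cm^2
Rod-side annular area A_ann = π/4 × (17.4² − 9.31²) = 169.7 cm^2
Piston speed v = Q_in/A_cap; rod-end outflow Q_out = v × A_ann = Q_in × A_ann/A_cap.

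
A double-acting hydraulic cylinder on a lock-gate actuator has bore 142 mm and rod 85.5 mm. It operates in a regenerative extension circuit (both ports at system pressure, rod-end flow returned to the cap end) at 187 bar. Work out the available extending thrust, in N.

F ≈ 1.07e5 N

With equal pressure on both faces, forces on the annular region cancel; the net push is pressure × rod cross-section.
Rod cross-section A_rod = π/4 × (85.5 mm)² = 5741 mm^2
F = P × A_rod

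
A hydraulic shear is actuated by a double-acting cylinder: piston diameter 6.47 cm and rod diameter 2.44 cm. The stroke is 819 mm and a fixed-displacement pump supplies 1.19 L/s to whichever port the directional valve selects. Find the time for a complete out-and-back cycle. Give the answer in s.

t ≈ 4.20 s

Cap-side area A_cap = π/4 × (6.47 cm)² = 32.88 cm^2
Rod-side annular area A_ann = π/4 × (6.47² − 2.44²) = 28.20 cm^2
t_ext = A_cap·L/Q = 2.263 s
t_ret = A_ann·L/Q = 1.941 s
t_cycle = t_ext + t_ret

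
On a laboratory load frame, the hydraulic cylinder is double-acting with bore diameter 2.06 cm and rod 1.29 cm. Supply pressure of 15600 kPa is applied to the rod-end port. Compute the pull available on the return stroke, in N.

Rod-side annular area A_ann = π/4 × (2.06² − 1.29²) = 2.026 cm^2
On retraction the pressure acts on the annular area (bore minus rod).
F = P × A_ann

F ≈ 3160 N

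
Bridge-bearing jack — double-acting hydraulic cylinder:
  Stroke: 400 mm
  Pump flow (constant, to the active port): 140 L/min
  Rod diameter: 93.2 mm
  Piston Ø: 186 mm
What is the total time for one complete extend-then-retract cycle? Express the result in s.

t ≈ 8.15 s

Cap-side area A_cap = π/4 × (186 mm)² = 27170 mm^2
Rod-side annular area A_ann = π/4 × (186² − 93.2²) = 20350 mm^2
t_ext = A_cap·L/Q = 4.658 s
t_ret = A_ann·L/Q = 3.488 s
t_cycle = t_ext + t_ret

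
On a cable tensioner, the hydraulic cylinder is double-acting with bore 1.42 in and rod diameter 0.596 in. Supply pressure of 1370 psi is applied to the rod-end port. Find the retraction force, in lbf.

F ≈ 1790 lbf

Rod-side annular area A_ann = π/4 × (1.42² − 0.596²) = 1.305 in^2
On retraction the pressure acts on the annular area (bore minus rod).
F = P × A_ann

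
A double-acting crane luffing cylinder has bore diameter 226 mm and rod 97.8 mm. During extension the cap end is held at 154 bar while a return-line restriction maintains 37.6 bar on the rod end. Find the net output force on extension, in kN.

Cap-side area A_cap = π/4 × (226 mm)² = 40110 mm^2
Rod-side annular area A_ann = π/4 × (226² − 97.8²) = 32600 mm^2
Net thrust = P_cap·A_cap − P_rod·A_ann = 617.8 kN − 122.6 kN

F ≈ 495 kN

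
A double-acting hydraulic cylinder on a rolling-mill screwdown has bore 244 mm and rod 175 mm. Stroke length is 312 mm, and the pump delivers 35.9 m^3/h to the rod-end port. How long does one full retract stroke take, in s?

Rod-side annular area A_ann = π/4 × (244² − 175²) = 22710 mm^2
Swept volume V = A × L; t = V / Q = A·L / Q

t ≈ 0.710 s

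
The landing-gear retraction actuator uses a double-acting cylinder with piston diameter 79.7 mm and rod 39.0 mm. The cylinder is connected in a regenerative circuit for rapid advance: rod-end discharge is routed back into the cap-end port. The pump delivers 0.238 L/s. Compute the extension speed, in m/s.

In regeneration the rod-end outflow joins the pump flow into the cap end, so the net volume the pump must supply per unit advance equals the rod cross-section area.
Rod cross-section A_rod = π/4 × (39.0 mm)² = 1195 mm^2
v = Q_pump / A_rod

v ≈ 0.199 m/s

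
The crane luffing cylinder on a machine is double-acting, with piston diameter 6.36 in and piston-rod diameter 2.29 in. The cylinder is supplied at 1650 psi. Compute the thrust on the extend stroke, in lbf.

F ≈ 52400 lbf

Cap-side area A_cap = π/4 × (6.36 in)² = 31.77 in^2
F = P × A_cap = 1650 psi × A_cap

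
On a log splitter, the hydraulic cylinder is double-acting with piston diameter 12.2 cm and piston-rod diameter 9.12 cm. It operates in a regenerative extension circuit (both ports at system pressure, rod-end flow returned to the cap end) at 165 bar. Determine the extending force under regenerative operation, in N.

F ≈ 1.08e5 N

With equal pressure on both faces, forces on the annular region cancel; the net push is pressure × rod cross-section.
Rod cross-section A_rod = π/4 × (9.12 cm)² = 65.33 cm^2
F = P × A_rod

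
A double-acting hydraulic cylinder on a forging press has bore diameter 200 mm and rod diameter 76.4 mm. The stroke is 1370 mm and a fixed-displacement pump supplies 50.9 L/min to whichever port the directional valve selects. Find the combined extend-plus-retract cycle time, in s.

t ≈ 94.1 s

Cap-side area A_cap = π/4 × (200 mm)² = 31420 mm^2
Rod-side annular area A_ann = π/4 × (200² − 76.4²) = 26830 mm^2
t_ext = A_cap·L/Q = 50.73 s
t_ret = A_ann·L/Q = 43.33 s
t_cycle = t_ext + t_ret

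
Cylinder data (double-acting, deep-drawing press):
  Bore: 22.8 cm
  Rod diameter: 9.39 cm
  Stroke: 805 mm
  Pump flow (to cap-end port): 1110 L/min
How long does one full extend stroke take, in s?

t ≈ 1.78 s

Cap-side area A_cap = π/4 × (22.8 cm)² = 408.3 cm^2
Swept volume V = A × L; t = V / Q = A·L / Q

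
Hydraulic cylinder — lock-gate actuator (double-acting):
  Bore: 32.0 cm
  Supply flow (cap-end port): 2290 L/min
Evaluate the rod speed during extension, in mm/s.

Cap-side area A_cap = π/4 × (32.0 cm)² = 804.2 cm^2
v = Q / A

v ≈ 475 mm/s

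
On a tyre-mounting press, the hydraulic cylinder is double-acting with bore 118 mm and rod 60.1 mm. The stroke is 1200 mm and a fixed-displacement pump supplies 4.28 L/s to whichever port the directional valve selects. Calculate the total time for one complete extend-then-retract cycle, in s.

t ≈ 5.34 s

Cap-side area A_cap = π/4 × (118 mm)² = 10940 mm^2
Rod-side annular area A_ann = π/4 × (118² − 60.1²) = 8099 mm^2
t_ext = A_cap·L/Q = 3.066 s
t_ret = A_ann·L/Q = 2.271 s
t_cycle = t_ext + t_ret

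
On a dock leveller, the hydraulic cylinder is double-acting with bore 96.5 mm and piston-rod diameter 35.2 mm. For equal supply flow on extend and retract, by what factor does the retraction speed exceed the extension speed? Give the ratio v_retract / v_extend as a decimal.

Cap-side area A_cap = π/4 × (96.5 mm)² = 7314 mm^2
Rod-side annular area A_ann = π/4 × (96.5² − 35.2²) = 6341 mm^2
For equal Q, v ∝ 1/A, so v_ret/v_ext = A_cap/A_ann.

v_ret/v_ext ≈ 1.15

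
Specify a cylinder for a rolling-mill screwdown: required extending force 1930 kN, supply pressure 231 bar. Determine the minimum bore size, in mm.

D ≈ 326 mm

Extension force acts on the full piston face: F = P × (π/4)D².
D = √(4F / (πP)) = √(4 × 1930 kN / (π × 231 bar))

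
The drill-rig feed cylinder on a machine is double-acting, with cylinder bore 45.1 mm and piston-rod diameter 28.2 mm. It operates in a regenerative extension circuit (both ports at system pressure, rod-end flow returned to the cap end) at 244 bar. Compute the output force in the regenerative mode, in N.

F ≈ 15200 N

With equal pressure on both faces, forces on the annular region cancel; the net push is pressure × rod cross-section.
Rod cross-section A_rod = π/4 × (28.2 mm)² = 624.6 mm^2
F = P × A_rod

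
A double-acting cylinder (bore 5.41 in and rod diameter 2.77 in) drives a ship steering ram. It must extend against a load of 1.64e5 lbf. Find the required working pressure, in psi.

Cap-side area A_cap = π/4 × (5.41 in)² = 22.99 in^2
P = F / A = 1.64e5 lbf / A

P ≈ 7130 psi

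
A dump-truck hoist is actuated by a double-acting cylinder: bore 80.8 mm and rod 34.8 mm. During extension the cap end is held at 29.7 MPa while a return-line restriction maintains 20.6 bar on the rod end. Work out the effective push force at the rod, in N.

Cap-side area A_cap = π/4 × (80.8 mm)² = 5128 mm^2
Rod-side annular area A_ann = π/4 × (80.8² − 34.8²) = 4176 mm^2
Net thrust = P_cap·A_cap − P_rod·A_ann = 1.523e5 N − 8603 N

F ≈ 1.44e5 N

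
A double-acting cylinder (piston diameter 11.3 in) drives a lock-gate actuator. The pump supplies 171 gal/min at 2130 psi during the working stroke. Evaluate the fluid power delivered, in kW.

Hydraulic power = P × Q

W ≈ 158 kW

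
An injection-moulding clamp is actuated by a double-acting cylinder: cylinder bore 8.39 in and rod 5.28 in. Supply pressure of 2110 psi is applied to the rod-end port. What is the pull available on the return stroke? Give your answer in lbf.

Rod-side annular area A_ann = π/4 × (8.39² − 5.28²) = 33.39 in^2
On retraction the pressure acts on the annular area (bore minus rod).
F = P × A_ann

F ≈ 70500 lbf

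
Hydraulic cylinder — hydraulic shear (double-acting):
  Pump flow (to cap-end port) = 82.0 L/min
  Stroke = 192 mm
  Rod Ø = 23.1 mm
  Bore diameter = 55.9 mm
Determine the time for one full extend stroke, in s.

t ≈ 0.345 s

Cap-side area A_cap = π/4 × (55.9 mm)² = 2454 mm^2
Swept volume V = A × L; t = V / Q = A·L / Q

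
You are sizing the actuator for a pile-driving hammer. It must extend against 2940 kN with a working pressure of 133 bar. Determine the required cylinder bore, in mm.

D ≈ 531 mm

Extension force acts on the full piston face: F = P × (π/4)D².
D = √(4F / (πP)) = √(4 × 2940 kN / (π × 133 bar))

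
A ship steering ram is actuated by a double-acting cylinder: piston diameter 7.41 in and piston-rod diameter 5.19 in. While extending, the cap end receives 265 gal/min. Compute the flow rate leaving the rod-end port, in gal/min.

Cap-side area A_cap = π/4 × (7.41 in)² = 43.12 in^2
Rod-side annular area A_ann = π/4 × (7.41² − 5.19²) = 21.97 in^2
Piston speed v = Q_in/A_cap; rod-end outflow Q_out = v × A_ann = Q_in × A_ann/A_cap.

Q_out ≈ 135 gal/min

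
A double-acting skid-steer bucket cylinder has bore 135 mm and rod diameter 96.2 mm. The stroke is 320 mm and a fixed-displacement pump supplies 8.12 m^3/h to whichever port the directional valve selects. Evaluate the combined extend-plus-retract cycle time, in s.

t ≈ 3.03 s

Cap-side area A_cap = π/4 × (135 mm)² = 14310 mm^2
Rod-side annular area A_ann = π/4 × (135² − 96.2²) = 7045 mm^2
t_ext = A_cap·L/Q = 2.031 s
t_ret = A_ann·L/Q = 0.9996 s
t_cycle = t_ext + t_ret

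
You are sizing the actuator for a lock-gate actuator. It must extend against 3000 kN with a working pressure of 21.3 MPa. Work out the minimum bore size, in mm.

D ≈ 423 mm

Extension force acts on the full piston face: F = P × (π/4)D².
D = √(4F / (πP)) = √(4 × 3000 kN / (π × 21.3 MPa))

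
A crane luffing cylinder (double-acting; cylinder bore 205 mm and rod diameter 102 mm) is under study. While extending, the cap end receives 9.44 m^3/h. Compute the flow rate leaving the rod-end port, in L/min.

Q_out ≈ 118 L/min

Cap-side area A_cap = π/4 × (205 mm)² = 33010 mm^2
Rod-side annular area A_ann = π/4 × (205² − 102²) = 24840 mm^2
Piston speed v = Q_in/A_cap; rod-end outflow Q_out = v × A_ann = Q_in × A_ann/A_cap.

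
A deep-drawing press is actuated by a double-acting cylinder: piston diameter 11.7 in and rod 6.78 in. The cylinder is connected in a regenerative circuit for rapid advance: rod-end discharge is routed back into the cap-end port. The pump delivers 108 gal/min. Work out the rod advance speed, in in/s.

In regeneration the rod-end outflow joins the pump flow into the cap end, so the net volume the pump must supply per unit advance equals the rod cross-section area.
Rod cross-section A_rod = π/4 × (6.78 in)² = 36.10 in^2
v = Q_pump / A_rod

v ≈ 11.5 in/s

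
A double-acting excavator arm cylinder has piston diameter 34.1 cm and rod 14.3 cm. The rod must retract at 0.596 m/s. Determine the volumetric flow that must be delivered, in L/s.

Q ≈ 44.9 L/s

Rod-side annular area A_ann = π/4 × (34.1² − 14.3²) = 752.7 cm^2
Q = A × v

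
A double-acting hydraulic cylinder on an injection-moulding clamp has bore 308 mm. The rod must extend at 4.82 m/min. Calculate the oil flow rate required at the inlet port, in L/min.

Q ≈ 359 L/min

Cap-side area A_cap = π/4 × (308 mm)² = 74510 mm^2
Q = A × v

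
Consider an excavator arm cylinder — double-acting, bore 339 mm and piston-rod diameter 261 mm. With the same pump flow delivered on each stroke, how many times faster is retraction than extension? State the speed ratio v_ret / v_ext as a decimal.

Cap-side area A_cap = π/4 × (339 mm)² = 90260 mm^2
Rod-side annular area A_ann = π/4 × (339² − 261²) = 36760 mm^2
For equal Q, v ∝ 1/A, so v_ret/v_ext = A_cap/A_ann.

v_ret/v_ext ≈ 2.46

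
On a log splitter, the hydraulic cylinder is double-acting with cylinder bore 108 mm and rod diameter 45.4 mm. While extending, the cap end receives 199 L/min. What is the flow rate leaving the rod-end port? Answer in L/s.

Q_out ≈ 2.73 L/s

Cap-side area A_cap = π/4 × (108 mm)² = 9161 mm^2
Rod-side annular area A_ann = π/4 × (108² − 45.4²) = 7542 mm^2
Piston speed v = Q_in/A_cap; rod-end outflow Q_out = v × A_ann = Q_in × A_ann/A_cap.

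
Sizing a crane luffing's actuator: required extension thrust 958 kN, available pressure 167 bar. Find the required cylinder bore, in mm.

Extension force acts on the full piston face: F = P × (π/4)D².
D = √(4F / (πP)) = √(4 × 958 kN / (π × 167 bar))

D ≈ 270 mm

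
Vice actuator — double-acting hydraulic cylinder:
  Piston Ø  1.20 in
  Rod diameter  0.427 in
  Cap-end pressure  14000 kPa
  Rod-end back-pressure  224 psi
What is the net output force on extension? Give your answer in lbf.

Cap-side area A_cap = π/4 × (1.20 in)² = 1.131 in^2
Rod-side annular area A_ann = π/4 × (1.20² − 0.427²) = 0.9878 in^2
Net thrust = P_cap·A_cap − P_rod·A_ann = 2296 lbf − 221.3 lbf

F ≈ 2080 lbf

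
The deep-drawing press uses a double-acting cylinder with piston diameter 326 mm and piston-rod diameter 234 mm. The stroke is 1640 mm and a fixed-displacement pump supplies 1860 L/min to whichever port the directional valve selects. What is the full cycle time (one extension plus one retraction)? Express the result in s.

t ≈ 6.56 s

Cap-side area A_cap = π/4 × (326 mm)² = 83470 mm^2
Rod-side annular area A_ann = π/4 × (326² − 234²) = 40460 mm^2
t_ext = A_cap·L/Q = 4.416 s
t_ret = A_ann·L/Q = 2.141 s
t_cycle = t_ext + t_ret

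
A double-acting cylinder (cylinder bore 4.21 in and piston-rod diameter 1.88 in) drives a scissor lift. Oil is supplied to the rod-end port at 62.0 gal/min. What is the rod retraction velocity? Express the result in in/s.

Rod-side annular area A_ann = π/4 × (4.21² − 1.88²) = 11.14 in^2
Flow into the rod-end port fills the annular volume.
v = Q / A

v ≈ 21.4 in/s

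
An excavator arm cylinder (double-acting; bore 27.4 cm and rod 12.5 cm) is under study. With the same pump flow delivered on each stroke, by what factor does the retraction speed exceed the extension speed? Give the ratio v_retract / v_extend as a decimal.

Cap-side area A_cap = π/4 × (27.4 cm)² = 589.6 cm^2
Rod-side annular area A_ann = π/4 × (27.4² − 12.5²) = 466.9 cm^2
For equal Q, v ∝ 1/A, so v_ret/v_ext = A_cap/A_ann.

v_ret/v_ext ≈ 1.26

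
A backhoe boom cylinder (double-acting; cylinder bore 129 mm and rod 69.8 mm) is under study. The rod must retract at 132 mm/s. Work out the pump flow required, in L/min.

Q ≈ 73.2 L/min

Rod-side annular area A_ann = π/4 × (129² − 69.8²) = 9243 mm^2
Q = A × v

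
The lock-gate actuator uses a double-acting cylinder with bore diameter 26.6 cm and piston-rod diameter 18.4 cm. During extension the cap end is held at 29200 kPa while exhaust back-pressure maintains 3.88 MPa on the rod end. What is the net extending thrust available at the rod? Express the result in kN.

Cap-side area A_cap = π/4 × (26.6 cm)² = 555.7 cm^2
Rod-side annular area A_ann = π/4 × (26.6² − 18.4²) = 289.8 cm^2
Net thrust = P_cap·A_cap − P_rod·A_ann = 1623 kN − 112.4 kN

F ≈ 1510 kN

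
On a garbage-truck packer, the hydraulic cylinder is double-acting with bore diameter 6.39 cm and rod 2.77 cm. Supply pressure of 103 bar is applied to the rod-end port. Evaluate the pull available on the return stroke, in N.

F ≈ 26800 N

Rod-side annular area A_ann = π/4 × (6.39² − 2.77²) = 26.04 cm^2
On retraction the pressure acts on the annular area (bore minus rod).
F = P × A_ann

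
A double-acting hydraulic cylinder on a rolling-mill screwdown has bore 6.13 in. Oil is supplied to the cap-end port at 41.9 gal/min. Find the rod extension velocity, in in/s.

v ≈ 5.47 in/s

Cap-side area A_cap = π/4 × (6.13 in)² = 29.51 in^2
v = Q / A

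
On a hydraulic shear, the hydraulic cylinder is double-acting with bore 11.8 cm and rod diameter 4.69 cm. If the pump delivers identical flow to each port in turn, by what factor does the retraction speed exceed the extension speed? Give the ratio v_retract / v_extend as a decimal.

v_ret/v_ext ≈ 1.19

Cap-side area A_cap = π/4 × (11.8 cm)² = 109.4 cm^2
Rod-side annular area A_ann = π/4 × (11.8² − 4.69²) = 92.08 cm^2
For equal Q, v ∝ 1/A, so v_ret/v_ext = A_cap/A_ann.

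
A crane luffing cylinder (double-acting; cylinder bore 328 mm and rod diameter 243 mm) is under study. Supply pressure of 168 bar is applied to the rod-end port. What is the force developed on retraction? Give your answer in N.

Rod-side annular area A_ann = π/4 × (328² − 243²) = 38120 mm^2
On retraction the pressure acts on the annular area (bore minus rod).
F = P × A_ann

F ≈ 6.40e5 N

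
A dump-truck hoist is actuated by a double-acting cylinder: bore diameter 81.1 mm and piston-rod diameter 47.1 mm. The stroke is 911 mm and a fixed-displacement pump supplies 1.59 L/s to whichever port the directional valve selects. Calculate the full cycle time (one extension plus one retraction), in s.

Cap-side area A_cap = π/4 × (81.1 mm)² = 5166 mm^2
Rod-side annular area A_ann = π/4 × (81.1² − 47.1²) = 3423 mm^2
t_ext = A_cap·L/Q = 2.960 s
t_ret = A_ann·L/Q = 1.961 s
t_cycle = t_ext + t_ret

t ≈ 4.92 s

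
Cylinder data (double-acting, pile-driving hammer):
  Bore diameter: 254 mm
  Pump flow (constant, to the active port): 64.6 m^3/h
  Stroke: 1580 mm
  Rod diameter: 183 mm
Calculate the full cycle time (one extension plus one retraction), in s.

Cap-side area A_cap = π/4 × (254 mm)² = 50670 mm^2
Rod-side annular area A_ann = π/4 × (254² − 183²) = 24370 mm^2
t_ext = A_cap·L/Q = 4.462 s
t_ret = A_ann·L/Q = 2.146 s
t_cycle = t_ext + t_ret

t ≈ 6.61 s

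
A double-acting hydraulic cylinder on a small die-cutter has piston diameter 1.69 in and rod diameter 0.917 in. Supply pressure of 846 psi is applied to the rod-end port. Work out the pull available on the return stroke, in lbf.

Rod-side annular area A_ann = π/4 × (1.69² − 0.917²) = 1.583 in^2
On retraction the pressure acts on the annular area (bore minus rod).
F = P × A_ann

F ≈ 1340 lbf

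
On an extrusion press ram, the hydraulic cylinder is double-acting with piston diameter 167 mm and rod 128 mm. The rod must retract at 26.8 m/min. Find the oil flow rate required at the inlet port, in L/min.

Rod-side annular area A_ann = π/4 × (167² − 128²) = 9036 mm^2
Q = A × v

Q ≈ 242 L/min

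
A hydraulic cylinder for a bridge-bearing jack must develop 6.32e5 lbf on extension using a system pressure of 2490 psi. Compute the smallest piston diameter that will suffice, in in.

Extension force acts on the full piston face: F = P × (π/4)D².
D = √(4F / (πP)) = √(4 × 6.32e5 lbf / (π × 2490 psi))

D ≈ 18.0 in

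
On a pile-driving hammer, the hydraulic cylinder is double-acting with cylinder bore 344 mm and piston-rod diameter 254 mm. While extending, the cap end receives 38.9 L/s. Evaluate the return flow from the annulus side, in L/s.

Cap-side area A_cap = π/4 × (344 mm)² = 92940 mm^2
Rod-side annular area A_ann = π/4 × (344² − 254²) = 42270 mm^2
Piston speed v = Q_in/A_cap; rod-end outflow Q_out = v × A_ann = Q_in × A_ann/A_cap.

Q_out ≈ 17.7 L/s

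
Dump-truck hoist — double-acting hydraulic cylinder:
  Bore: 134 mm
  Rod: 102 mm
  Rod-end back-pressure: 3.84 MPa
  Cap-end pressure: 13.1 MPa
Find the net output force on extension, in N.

Cap-side area A_cap = π/4 × (134 mm)² = 14100 mm^2
Rod-side annular area A_ann = π/4 × (134² − 102²) = 5931 mm^2
Net thrust = P_cap·A_cap − P_rod·A_ann = 1.847e5 N − 22780 N

F ≈ 1.62e5 N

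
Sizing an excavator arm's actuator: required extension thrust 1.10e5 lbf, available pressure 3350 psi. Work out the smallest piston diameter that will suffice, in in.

D ≈ 6.47 in

Extension force acts on the full piston face: F = P × (π/4)D².
D = √(4F / (πP)) = √(4 × 1.10e5 lbf / (π × 3350 psi))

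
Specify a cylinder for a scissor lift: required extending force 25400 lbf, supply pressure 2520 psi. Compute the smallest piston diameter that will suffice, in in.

D ≈ 3.58 in

Extension force acts on the full piston face: F = P × (π/4)D².
D = √(4F / (πP)) = √(4 × 25400 lbf / (π × 2520 psi))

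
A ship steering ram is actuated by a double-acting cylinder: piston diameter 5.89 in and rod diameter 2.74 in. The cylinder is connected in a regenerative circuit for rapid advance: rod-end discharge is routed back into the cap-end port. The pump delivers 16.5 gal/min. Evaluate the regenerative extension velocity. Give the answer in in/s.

v ≈ 10.8 in/s

In regeneration the rod-end outflow joins the pump flow into the cap end, so the net volume the pump must supply per unit advance equals the rod cross-section area.
Rod cross-section A_rod = π/4 × (2.74 in)² = 5.896 in^2
v = Q_pump / A_rod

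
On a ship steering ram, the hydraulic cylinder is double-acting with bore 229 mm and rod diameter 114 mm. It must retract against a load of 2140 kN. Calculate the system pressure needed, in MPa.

P ≈ 69.1 MPa

Rod-side annular area A_ann = π/4 × (229² − 114²) = 30980 mm^2
Retraction: pressure acts on the annular area.
P = F / A = 2140 kN / A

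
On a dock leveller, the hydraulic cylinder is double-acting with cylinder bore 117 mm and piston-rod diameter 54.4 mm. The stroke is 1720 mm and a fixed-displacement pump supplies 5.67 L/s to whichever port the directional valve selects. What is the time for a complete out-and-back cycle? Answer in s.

Cap-side area A_cap = π/4 × (117 mm)² = 10750 mm^2
Rod-side annular area A_ann = π/4 × (117² − 54.4²) = 8427 mm^2
t_ext = A_cap·L/Q = 3.261 s
t_ret = A_ann·L/Q = 2.556 s
t_cycle = t_ext + t_ret

t ≈ 5.82 s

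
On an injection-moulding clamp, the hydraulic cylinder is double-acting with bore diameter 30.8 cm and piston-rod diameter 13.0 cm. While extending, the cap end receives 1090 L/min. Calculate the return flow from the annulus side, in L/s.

Q_out ≈ 14.9 L/s

Cap-side area A_cap = π/4 × (30.8 cm)² = 745.1 cm^2
Rod-side annular area A_ann = π/4 × (30.8² − 13.0²) = 612.3 cm^2
Piston speed v = Q_in/A_cap; rod-end outflow Q_out = v × A_ann = Q_in × A_ann/A_cap.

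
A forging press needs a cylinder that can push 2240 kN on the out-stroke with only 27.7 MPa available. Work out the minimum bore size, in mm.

Extension force acts on the full piston face: F = P × (π/4)D².
D = √(4F / (πP)) = √(4 × 2240 kN / (π × 27.7 MPa))

D ≈ 321 mm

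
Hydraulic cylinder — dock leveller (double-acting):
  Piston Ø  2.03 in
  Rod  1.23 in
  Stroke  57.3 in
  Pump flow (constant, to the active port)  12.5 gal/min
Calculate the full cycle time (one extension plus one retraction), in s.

Cap-side area A_cap = π/4 × (2.03 in)² = 3.237 in^2
Rod-side annular area A_ann = π/4 × (2.03² − 1.23²) = 2.048 in^2
t_ext = A_cap·L/Q = 3.854 s
t_ret = A_ann·L/Q = 2.439 s
t_cycle = t_ext + t_ret

t ≈ 6.29 s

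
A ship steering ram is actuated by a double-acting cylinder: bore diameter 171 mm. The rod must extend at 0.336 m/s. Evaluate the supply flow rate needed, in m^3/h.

Q ≈ 27.8 m^3/h

Cap-side area A_cap = π/4 × (171 mm)² = 22970 mm^2
Q = A × v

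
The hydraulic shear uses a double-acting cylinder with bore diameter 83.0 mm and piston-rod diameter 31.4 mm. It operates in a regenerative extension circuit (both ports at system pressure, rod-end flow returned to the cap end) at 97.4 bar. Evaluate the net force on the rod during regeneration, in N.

With equal pressure on both faces, forces on the annular region cancel; the net push is pressure × rod cross-section.
Rod cross-section A_rod = π/4 × (31.4 mm)² = 774.4 mm^2
F = P × A_rod

F ≈ 7540 N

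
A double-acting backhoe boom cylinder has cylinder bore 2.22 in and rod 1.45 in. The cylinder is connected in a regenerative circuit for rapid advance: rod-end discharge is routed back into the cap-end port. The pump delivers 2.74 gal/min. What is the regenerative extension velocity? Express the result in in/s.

v ≈ 6.39 in/s

In regeneration the rod-end outflow joins the pump flow into the cap end, so the net volume the pump must supply per unit advance equals the rod cross-section area.
Rod cross-section A_rod = π/4 × (1.45 in)² = 1.651 in^2
v = Q_pump / A_rod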